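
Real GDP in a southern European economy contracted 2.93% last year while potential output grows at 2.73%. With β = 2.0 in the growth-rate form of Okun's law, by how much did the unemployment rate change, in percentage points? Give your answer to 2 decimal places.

2.83 percentage points

Growth-rate Okun's law: g_Y = g_Y* - β × Δu, so Δu = (g_Y* - g_Y)/β.
Δu = (2.73 + 2.93)/2.0 = 5.66/2.0 = 2.83 percentage points.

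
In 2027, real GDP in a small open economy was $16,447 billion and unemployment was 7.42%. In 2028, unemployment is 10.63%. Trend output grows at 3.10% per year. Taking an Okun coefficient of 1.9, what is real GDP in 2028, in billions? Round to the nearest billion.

$15,954 billion

Δu = 10.63 - 7.42 = 3.21 points.
Okun's law (growth form): g_Y = g_Y* - β × Δu = 3.10 - 1.9 × (3.21) = 3.1 - 6.099 = -2.999%.
Real GDP in the next year = 16447 × (1 - 2.999/100) = 16447 × 0.97001 ≈ 15954 billion.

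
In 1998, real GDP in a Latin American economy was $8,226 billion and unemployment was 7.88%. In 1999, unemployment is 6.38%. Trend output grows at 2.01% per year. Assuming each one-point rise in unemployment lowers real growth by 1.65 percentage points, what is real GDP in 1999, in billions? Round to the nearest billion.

Δu = 6.38 - 7.88 = -1.5 points.
Okun's law (growth form): g_Y = g_Y* - β × Δu = 2.01 - 1.65 × (-1.50) = 2.01 + 2.475 = 4.485%.
Real GDP in the next year = 8226 × (1 + 4.485/100) = 8226 × 1.04485 ≈ 8595 billion.

$8,595 billion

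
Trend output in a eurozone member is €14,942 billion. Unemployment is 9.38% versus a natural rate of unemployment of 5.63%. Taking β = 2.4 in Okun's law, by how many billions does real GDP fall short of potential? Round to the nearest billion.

€1,345 billion

Output gap = -2.4 × (9.38 - 5.63) = -2.4 × 3.75 = -9%.
Actual GDP ≈ 14942 × 0.91 ≈ 13597 billion, so the shortfall is 14942 - 13597 = 1345 billion.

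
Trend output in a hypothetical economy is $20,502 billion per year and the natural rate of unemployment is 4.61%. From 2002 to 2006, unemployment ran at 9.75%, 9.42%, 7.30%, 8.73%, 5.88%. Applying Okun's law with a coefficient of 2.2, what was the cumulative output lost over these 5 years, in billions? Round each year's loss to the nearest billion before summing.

Year 2002: gap = -2.2 × (9.75 - 4.61) = -11.308%, loss ≈ 20502 × 11.308/100 ≈ 2318.
Year 2003: gap = -2.2 × (9.42 - 4.61) = -10.582%, loss ≈ 20502 × 10.582/100 ≈ 2170.
Year 2004: gap = -2.2 × (7.3 - 4.61) = -5.918%, loss ≈ 20502 × 5.918/100 ≈ 1213.
Year 2005: gap = -2.2 × (8.73 - 4.61) = -9.064%, loss ≈ 20502 × 9.064/100 ≈ 1858.
Year 2006: gap = -2.2 × (5.88 - 4.61) = -2.794%, loss ≈ 20502 × 2.794/100 ≈ 573.
Total lost output = 2318 + 2170 + 1213 + 1858 + 573 = 8132 billion.

$8,132 billion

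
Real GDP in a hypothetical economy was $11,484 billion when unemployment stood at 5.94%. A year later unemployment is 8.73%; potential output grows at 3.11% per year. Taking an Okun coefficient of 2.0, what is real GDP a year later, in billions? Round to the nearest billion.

Δu = 8.73 - 5.94 = 2.79 points.
Okun's law (growth form): g_Y = g_Y* - β × Δu = 3.11 - 2.0 × (2.79) = 3.11 - 5.58 = -2.47%.
Real GDP in the next year = 11484 × (1 - 2.47/100) = 11484 × 0.9753 ≈ 11200 billion.

$11,200 billion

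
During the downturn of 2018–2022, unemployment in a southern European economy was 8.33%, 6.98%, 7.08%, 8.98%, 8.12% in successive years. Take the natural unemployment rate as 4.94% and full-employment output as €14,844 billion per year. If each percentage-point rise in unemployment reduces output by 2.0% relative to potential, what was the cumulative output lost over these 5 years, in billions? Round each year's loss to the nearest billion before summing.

€4,390 billion

Year 2018: gap = -2.0 × (8.33 - 4.94) = -6.78%, loss ≈ 14844 × 6.78/100 ≈ 1006.
Year 2019: gap = -2.0 × (6.98 - 4.94) = -4.08%, loss ≈ 14844 × 4.08/100 ≈ 606.
Year 2020: gap = -2.0 × (7.08 - 4.94) = -4.28%, loss ≈ 14844 × 4.28/100 ≈ 635.
Year 2021: gap = -2.0 × (8.98 - 4.94) = -8.08%, loss ≈ 14844 × 8.08/100 ≈ 1199.
Year 2022: gap = -2.0 × (8.12 - 4.94) = -6.36%, loss ≈ 14844 × 6.36/100 ≈ 944.
Total lost output = 1006 + 606 + 635 + 1199 + 944 = 4390 billion.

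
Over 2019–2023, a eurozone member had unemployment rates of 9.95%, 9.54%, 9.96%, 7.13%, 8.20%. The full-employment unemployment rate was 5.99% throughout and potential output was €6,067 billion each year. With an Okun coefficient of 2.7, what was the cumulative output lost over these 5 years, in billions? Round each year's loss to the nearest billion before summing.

€2,430 billion

Year 2019: gap = -2.7 × (9.95 - 5.99) = -10.692%, loss ≈ 6067 × 10.692/100 ≈ 649.
Year 2020: gap = -2.7 × (9.54 - 5.99) = -9.585%, loss ≈ 6067 × 9.585/100 ≈ 582.
Year 2021: gap = -2.7 × (9.96 - 5.99) = -10.719%, loss ≈ 6067 × 10.719/100 ≈ 650.
Year 2022: gap = -2.7 × (7.13 - 5.99) = -3.078%, loss ≈ 6067 × 3.078/100 ≈ 187.
Year 2023: gap = -2.7 × (8.2 - 5.99) = -5.967%, loss ≈ 6067 × 5.967/100 ≈ 362.
Total lost output = 649 + 582 + 650 + 187 + 362 = 2430 billion.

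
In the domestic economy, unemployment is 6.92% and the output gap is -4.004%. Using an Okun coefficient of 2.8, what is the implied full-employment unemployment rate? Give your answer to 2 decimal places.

5.49%

From Okun's law, u - u* = -(output gap)/β = -(-4.004)/2.8 = 1.43 points.
So u* = 6.92 - 1.43 = 5.49%.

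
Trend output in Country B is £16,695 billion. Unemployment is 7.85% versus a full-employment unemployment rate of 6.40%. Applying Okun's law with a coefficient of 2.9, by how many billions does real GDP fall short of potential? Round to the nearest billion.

Output gap = -2.9 × (7.85 - 6.4) = -2.9 × 1.45 = -4.205%.
Actual GDP ≈ 16695 × 0.95795 ≈ 15993 billion, so the shortfall is 16695 - 15993 = 702 billion.

£702 billion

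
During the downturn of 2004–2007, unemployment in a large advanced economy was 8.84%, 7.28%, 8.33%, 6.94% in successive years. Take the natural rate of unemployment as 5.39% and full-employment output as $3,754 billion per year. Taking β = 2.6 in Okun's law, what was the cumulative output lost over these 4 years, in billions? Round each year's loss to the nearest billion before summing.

$959 billion

Year 2004: gap = -2.6 × (8.84 - 5.39) = -8.97%, loss ≈ 3754 × 8.97/100 ≈ 337.
Year 2005: gap = -2.6 × (7.28 - 5.39) = -4.914%, loss ≈ 3754 × 4.914/100 ≈ 184.
Year 2006: gap = -2.6 × (8.33 - 5.39) = -7.644%, loss ≈ 3754 × 7.644/100 ≈ 287.
Year 2007: gap = -2.6 × (6.94 - 5.39) = -4.03%, loss ≈ 3754 × 4.03/100 ≈ 151.
Total lost output = 337 + 184 + 287 + 151 = 959 billion.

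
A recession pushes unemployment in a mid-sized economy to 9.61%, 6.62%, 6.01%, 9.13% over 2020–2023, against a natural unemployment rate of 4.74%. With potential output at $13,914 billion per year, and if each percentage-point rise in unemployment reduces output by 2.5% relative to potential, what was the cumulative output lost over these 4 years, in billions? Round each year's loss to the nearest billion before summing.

$4,317 billion

Year 2020: gap = -2.5 × (9.61 - 4.74) = -12.175%, loss ≈ 13914 × 12.175/100 ≈ 1694.
Year 2021: gap = -2.5 × (6.62 - 4.74) = -4.7%, loss ≈ 13914 × 4.7/100 ≈ 654.
Year 2022: gap = -2.5 × (6.01 - 4.74) = -3.175%, loss ≈ 13914 × 3.175/100 ≈ 442.
Year 2023: gap = -2.5 × (9.13 - 4.74) = -10.975%, loss ≈ 13914 × 10.975/100 ≈ 1527.
Total lost output = 1694 + 654 + 442 + 1527 = 4317 billion.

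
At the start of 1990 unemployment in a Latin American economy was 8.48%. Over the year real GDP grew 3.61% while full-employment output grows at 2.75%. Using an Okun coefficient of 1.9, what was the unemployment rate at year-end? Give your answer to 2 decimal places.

8.03%

Growth-rate Okun's law: g_Y = g_Y* - β × Δu, so Δu = (g_Y* - g_Y)/β.
Δu = (2.75 - 3.61)/1.9 = -0.86/1.9 = -0.45 percentage points.
Year-end unemployment = 8.48 - 0.45 = 8.03%.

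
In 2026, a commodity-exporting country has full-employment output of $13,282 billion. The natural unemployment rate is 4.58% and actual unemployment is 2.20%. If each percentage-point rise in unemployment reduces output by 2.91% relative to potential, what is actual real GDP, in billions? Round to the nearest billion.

Unemployment gap = 2.2 - 4.58 = -2.38 points, so the output gap is -2.91 × (-2.38) = 6.9258%.
Actual GDP = 13282 × (1 + 6.9258/100) = 13282 × 1.069258 ≈ 14202 billion.

$14,202 billion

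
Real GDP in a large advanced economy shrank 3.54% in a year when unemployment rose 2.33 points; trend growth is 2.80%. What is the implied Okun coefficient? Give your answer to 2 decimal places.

β ≈ 2.72

Growth form: g_Y = g_Y* - β × Δu, so β = (g_Y* - g_Y)/Δu.
β = (2.8 + 3.54)/2.33 = 6.34/2.33 = 2.72.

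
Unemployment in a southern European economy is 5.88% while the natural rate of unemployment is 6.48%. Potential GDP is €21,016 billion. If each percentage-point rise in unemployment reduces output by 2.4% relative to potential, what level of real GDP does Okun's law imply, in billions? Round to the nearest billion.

€21,319 billion

Unemployment gap = 5.88 - 6.48 = -0.6 points, so the output gap is -2.4 × (-0.6) = 1.44%.
Actual GDP = 21016 × (1 + 1.44/100) = 21016 × 1.0144 ≈ 21319 billion.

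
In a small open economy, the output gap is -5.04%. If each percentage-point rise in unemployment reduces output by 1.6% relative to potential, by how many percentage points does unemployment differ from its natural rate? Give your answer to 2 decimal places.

3.15 percentage points

Okun's law: output gap = -β × (u - u*), so u - u* = -(output gap)/β.
u - u* = -(-5.04)/1.6 = 3.15 percentage points.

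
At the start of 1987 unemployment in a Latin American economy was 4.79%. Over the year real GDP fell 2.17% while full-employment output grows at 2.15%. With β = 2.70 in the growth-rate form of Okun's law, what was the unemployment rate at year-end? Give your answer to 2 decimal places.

6.39%

Growth-rate Okun's law: g_Y = g_Y* - β × Δu, so Δu = (g_Y* - g_Y)/β.
Δu = (2.15 + 2.17)/2.70 = 4.32/2.70 = 1.60 percentage points.
Year-end unemployment = 4.79 + 1.6 = 6.39%.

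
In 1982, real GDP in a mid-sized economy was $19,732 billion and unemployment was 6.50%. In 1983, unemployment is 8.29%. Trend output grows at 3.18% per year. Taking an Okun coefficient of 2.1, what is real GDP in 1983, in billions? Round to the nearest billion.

$19,618 billion

Δu = 8.29 - 6.5 = 1.79 points.
Okun's law (growth form): g_Y = g_Y* - β × Δu = 3.18 - 2.1 × (1.79) = 3.18 - 3.759 = -0.579%.
Real GDP in the next year = 19732 × (1 - 0.579/100) = 19732 × 0.99421 ≈ 19618 billion.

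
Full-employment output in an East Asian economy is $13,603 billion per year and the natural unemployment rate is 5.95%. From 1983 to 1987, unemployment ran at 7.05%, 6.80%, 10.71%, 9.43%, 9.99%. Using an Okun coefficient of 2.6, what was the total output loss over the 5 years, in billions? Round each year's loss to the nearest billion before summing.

$5,034 billion

Year 1983: gap = -2.6 × (7.05 - 5.95) = -2.86%, loss ≈ 13603 × 2.86/100 ≈ 389.
Year 1984: gap = -2.6 × (6.8 - 5.95) = -2.21%, loss ≈ 13603 × 2.21/100 ≈ 301.
Year 1985: gap = -2.6 × (10.71 - 5.95) = -12.376%, loss ≈ 13603 × 12.376/100 ≈ 1684.
Year 1986: gap = -2.6 × (9.43 - 5.95) = -9.048%, loss ≈ 13603 × 9.048/100 ≈ 1231.
Year 1987: gap = -2.6 × (9.99 - 5.95) = -10.504%, loss ≈ 13603 × 10.504/100 ≈ 1429.
Total lost output = 389 + 301 + 1684 + 1231 + 1429 = 5034 billion.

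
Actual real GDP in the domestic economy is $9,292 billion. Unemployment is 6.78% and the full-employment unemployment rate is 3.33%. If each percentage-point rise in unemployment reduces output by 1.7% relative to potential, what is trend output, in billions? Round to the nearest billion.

$9,871 billion

Unemployment gap = 6.78 - 3.33 = 3.45 points, so output gap = -1.7 × 3.45 = -5.865%.
Since Y = Y* × (1 + gap/100), Y* = 9292/0.94135 ≈ 9871 billion.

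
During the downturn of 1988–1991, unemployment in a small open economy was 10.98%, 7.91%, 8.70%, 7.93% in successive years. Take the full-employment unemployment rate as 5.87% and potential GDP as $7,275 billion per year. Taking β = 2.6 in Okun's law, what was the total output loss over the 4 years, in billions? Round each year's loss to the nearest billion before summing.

Year 1988: gap = -2.6 × (10.98 - 5.87) = -13.286%, loss ≈ 7275 × 13.286/100 ≈ 967.
Year 1989: gap = -2.6 × (7.91 - 5.87) = -5.304%, loss ≈ 7275 × 5.304/100 ≈ 386.
Year 1990: gap = -2.6 × (8.7 - 5.87) = -7.358%, loss ≈ 7275 × 7.358/100 ≈ 535.
Year 1991: gap = -2.6 × (7.93 - 5.87) = -5.356%, loss ≈ 7275 × 5.356/100 ≈ 390.
Total lost output = 967 + 386 + 535 + 390 = 2278 billion.

$2,278 billion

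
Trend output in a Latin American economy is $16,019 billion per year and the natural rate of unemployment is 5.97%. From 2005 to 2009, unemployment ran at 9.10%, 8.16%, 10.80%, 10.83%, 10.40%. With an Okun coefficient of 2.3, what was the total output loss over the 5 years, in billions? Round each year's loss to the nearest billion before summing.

Year 2005: gap = -2.3 × (9.1 - 5.97) = -7.199%, loss ≈ 16019 × 7.199/100 ≈ 1153.
Year 2006: gap = -2.3 × (8.16 - 5.97) = -5.037%, loss ≈ 16019 × 5.037/100 ≈ 807.
Year 2007: gap = -2.3 × (10.8 - 5.97) = -11.109%, loss ≈ 16019 × 11.109/100 ≈ 1780.
Year 2008: gap = -2.3 × (10.83 - 5.97) = -11.178%, loss ≈ 16019 × 11.178/100 ≈ 1791.
Year 2009: gap = -2.3 × (10.4 - 5.97) = -10.189%, loss ≈ 16019 × 10.189/100 ≈ 1632.
Total lost output = 1153 + 807 + 1780 + 1791 + 1632 = 7163 billion.

$7,163 billion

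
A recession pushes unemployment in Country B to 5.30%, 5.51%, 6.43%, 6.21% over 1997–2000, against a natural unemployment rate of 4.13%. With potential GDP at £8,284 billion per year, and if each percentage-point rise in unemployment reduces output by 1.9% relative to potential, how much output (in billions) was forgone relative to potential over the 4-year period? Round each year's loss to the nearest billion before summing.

Year 1997: gap = -1.9 × (5.3 - 4.13) = -2.223%, loss ≈ 8284 × 2.223/100 ≈ 184.
Year 1998: gap = -1.9 × (5.51 - 4.13) = -2.622%, loss ≈ 8284 × 2.622/100 ≈ 217.
Year 1999: gap = -1.9 × (6.43 - 4.13) = -4.37%, loss ≈ 8284 × 4.37/100 ≈ 362.
Year 2000: gap = -1.9 × (6.21 - 4.13) = -3.952%, loss ≈ 8284 × 3.952/100 ≈ 327.
Total lost output = 184 + 217 + 362 + 327 = 1090 billion.

£1,090 billion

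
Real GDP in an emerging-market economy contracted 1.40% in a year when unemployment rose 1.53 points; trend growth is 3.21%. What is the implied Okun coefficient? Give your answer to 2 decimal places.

β ≈ 3.01

Growth form: g_Y = g_Y* - β × Δu, so β = (g_Y* - g_Y)/Δu.
β = (3.21 + 1.4)/1.53 = 4.61/1.53 = 3.01.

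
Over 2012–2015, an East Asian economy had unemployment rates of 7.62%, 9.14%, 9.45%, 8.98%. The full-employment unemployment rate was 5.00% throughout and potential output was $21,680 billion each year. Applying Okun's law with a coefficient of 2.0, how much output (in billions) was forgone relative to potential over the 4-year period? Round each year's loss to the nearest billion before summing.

Year 2012: gap = -2.0 × (7.62 - 5) = -5.24%, loss ≈ 21680 × 5.24/100 ≈ 1136.
Year 2013: gap = -2.0 × (9.14 - 5) = -8.28%, loss ≈ 21680 × 8.28/100 ≈ 1795.
Year 2014: gap = -2.0 × (9.45 - 5) = -8.9%, loss ≈ 21680 × 8.9/100 ≈ 1930.
Year 2015: gap = -2.0 × (8.98 - 5) = -7.96%, loss ≈ 21680 × 7.96/100 ≈ 1726.
Total lost output = 1136 + 1795 + 1930 + 1726 = 6587 billion.

$6,587 billion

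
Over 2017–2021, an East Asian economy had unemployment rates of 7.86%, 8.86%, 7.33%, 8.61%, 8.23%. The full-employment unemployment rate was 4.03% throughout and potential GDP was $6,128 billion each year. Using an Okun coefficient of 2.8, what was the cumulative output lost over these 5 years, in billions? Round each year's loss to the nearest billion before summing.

Year 2017: gap = -2.8 × (7.86 - 4.03) = -10.724%, loss ≈ 6128 × 10.724/100 ≈ 657.
Year 2018: gap = -2.8 × (8.86 - 4.03) = -13.524%, loss ≈ 6128 × 13.524/100 ≈ 829.
Year 2019: gap = -2.8 × (7.33 - 4.03) = -9.24%, loss ≈ 6128 × 9.24/100 ≈ 566.
Year 2020: gap = -2.8 × (8.61 - 4.03) = -12.824%, loss ≈ 6128 × 12.824/100 ≈ 786.
Year 2021: gap = -2.8 × (8.23 - 4.03) = -11.76%, loss ≈ 6128 × 11.76/100 ≈ 721.
Total lost output = 657 + 829 + 566 + 786 + 721 = 3559 billion.

$3,559 billion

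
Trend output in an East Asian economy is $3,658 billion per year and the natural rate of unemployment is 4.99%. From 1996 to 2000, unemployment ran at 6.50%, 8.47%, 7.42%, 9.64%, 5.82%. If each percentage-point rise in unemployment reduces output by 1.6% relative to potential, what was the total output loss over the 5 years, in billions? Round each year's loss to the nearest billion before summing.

Year 1996: gap = -1.6 × (6.5 - 4.99) = -2.416%, loss ≈ 3658 × 2.416/100 ≈ 88.
Year 1997: gap = -1.6 × (8.47 - 4.99) = -5.568%, loss ≈ 3658 × 5.568/100 ≈ 204.
Year 1998: gap = -1.6 × (7.42 - 4.99) = -3.888%, loss ≈ 3658 × 3.888/100 ≈ 142.
Year 1999: gap = -1.6 × (9.64 - 4.99) = -7.44%, loss ≈ 3658 × 7.44/100 ≈ 272.
Year 2000: gap = -1.6 × (5.82 - 4.99) = -1.328%, loss ≈ 3658 × 1.328/100 ≈ 49.
Total lost output = 88 + 204 + 142 + 272 + 49 = 755 billion.

$755 billion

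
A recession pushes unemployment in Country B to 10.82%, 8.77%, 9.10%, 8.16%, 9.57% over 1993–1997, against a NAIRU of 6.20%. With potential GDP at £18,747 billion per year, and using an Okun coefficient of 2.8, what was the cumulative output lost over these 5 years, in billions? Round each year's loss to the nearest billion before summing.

Year 1993: gap = -2.8 × (10.82 - 6.2) = -12.936%, loss ≈ 18747 × 12.936/100 ≈ 2425.
Year 1994: gap = -2.8 × (8.77 - 6.2) = -7.196%, loss ≈ 18747 × 7.196/100 ≈ 1349.
Year 1995: gap = -2.8 × (9.1 - 6.2) = -8.12%, loss ≈ 18747 × 8.12/100 ≈ 1522.
Year 1996: gap = -2.8 × (8.16 - 6.2) = -5.488%, loss ≈ 18747 × 5.488/100 ≈ 1029.
Year 1997: gap = -2.8 × (9.57 - 6.2) = -9.436%, loss ≈ 18747 × 9.436/100 ≈ 1769.
Total lost output = 2425 + 1349 + 1522 + 1029 + 1769 = 8094 billion.

£8,094 billion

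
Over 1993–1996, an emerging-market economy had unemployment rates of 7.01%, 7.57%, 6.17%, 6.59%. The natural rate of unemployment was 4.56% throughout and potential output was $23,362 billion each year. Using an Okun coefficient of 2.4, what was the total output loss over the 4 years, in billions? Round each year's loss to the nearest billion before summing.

$5,103 billion

Year 1993: gap = -2.4 × (7.01 - 4.56) = -5.88%, loss ≈ 23362 × 5.88/100 ≈ 1374.
Year 1994: gap = -2.4 × (7.57 - 4.56) = -7.224%, loss ≈ 23362 × 7.224/100 ≈ 1688.
Year 1995: gap = -2.4 × (6.17 - 4.56) = -3.864%, loss ≈ 23362 × 3.864/100 ≈ 903.
Year 1996: gap = -2.4 × (6.59 - 4.56) = -4.872%, loss ≈ 23362 × 4.872/100 ≈ 1138.
Total lost output = 1374 + 1688 + 903 + 1138 = 5103 billion.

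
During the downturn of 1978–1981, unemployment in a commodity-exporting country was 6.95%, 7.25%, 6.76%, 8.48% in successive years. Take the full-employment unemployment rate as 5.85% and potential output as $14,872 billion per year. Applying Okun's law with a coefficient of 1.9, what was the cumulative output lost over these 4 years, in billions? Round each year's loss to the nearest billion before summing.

Year 1978: gap = -1.9 × (6.95 - 5.85) = -2.09%, loss ≈ 14872 × 2.09/100 ≈ 311.
Year 1979: gap = -1.9 × (7.25 - 5.85) = -2.66%, loss ≈ 14872 × 2.66/100 ≈ 396.
Year 1980: gap = -1.9 × (6.76 - 5.85) = -1.729%, loss ≈ 14872 × 1.729/100 ≈ 257.
Year 1981: gap = -1.9 × (8.48 - 5.85) = -4.997%, loss ≈ 14872 × 4.997/100 ≈ 743.
Total lost output = 311 + 396 + 257 + 743 = 1707 billion.

$1,707 billion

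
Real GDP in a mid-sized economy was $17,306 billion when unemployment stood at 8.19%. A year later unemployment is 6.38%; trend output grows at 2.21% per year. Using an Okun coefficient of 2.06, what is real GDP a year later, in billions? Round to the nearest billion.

Δu = 6.38 - 8.19 = -1.81 points.
Okun's law (growth form): g_Y = g_Y* - β × Δu = 2.21 - 2.06 × (-1.81) = 2.21 + 3.7286 = 5.9386%.
Real GDP in the next year = 17306 × (1 + 5.9386/100) = 17306 × 1.059386 ≈ 18334 billion.

$18,334 billion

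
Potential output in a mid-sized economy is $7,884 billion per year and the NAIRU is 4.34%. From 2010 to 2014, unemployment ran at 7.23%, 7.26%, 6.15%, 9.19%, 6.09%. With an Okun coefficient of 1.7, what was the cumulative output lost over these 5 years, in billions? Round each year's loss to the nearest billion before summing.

$1,906 billion

Year 2010: gap = -1.7 × (7.23 - 4.34) = -4.913%, loss ≈ 7884 × 4.913/100 ≈ 387.
Year 2011: gap = -1.7 × (7.26 - 4.34) = -4.964%, loss ≈ 7884 × 4.964/100 ≈ 391.
Year 2012: gap = -1.7 × (6.15 - 4.34) = -3.077%, loss ≈ 7884 × 3.077/100 ≈ 243.
Year 2013: gap = -1.7 × (9.19 - 4.34) = -8.245%, loss ≈ 7884 × 8.245/100 ≈ 650.
Year 2014: gap = -1.7 × (6.09 - 4.34) = -2.975%, loss ≈ 7884 × 2.975/100 ≈ 235.
Total lost output = 387 + 391 + 243 + 650 + 235 = 1906 billion.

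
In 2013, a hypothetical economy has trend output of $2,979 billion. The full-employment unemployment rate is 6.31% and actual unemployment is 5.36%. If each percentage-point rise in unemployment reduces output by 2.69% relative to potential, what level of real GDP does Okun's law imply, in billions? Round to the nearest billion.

Unemployment gap = 5.36 - 6.31 = -0.95 points, so the output gap is -2.69 × (-0.95) = 2.5555%.
Actual GDP = 2979 × (1 + 2.5555/100) = 2979 × 1.025555 ≈ 3055 billion.

$3,055 billion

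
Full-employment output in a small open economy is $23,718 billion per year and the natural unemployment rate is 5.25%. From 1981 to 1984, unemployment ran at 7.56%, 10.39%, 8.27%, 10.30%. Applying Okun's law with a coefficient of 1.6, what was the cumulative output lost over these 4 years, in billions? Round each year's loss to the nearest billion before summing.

Year 1981: gap = -1.6 × (7.56 - 5.25) = -3.696%, loss ≈ 23718 × 3.696/100 ≈ 877.
Year 1982: gap = -1.6 × (10.39 - 5.25) = -8.224%, loss ≈ 23718 × 8.224/100 ≈ 1951.
Year 1983: gap = -1.6 × (8.27 - 5.25) = -4.832%, loss ≈ 23718 × 4.832/100 ≈ 1146.
Year 1984: gap = -1.6 × (10.3 - 5.25) = -8.08%, loss ≈ 23718 × 8.08/100 ≈ 1916.
Total lost output = 877 + 1951 + 1146 + 1916 = 5890 billion.

$5,890 billion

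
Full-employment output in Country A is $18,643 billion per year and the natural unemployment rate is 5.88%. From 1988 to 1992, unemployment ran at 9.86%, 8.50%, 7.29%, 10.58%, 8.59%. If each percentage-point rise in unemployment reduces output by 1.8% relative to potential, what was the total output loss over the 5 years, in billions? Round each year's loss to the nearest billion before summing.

$5,174 billion

Year 1988: gap = -1.8 × (9.86 - 5.88) = -7.164%, loss ≈ 18643 × 7.164/100 ≈ 1336.
Year 1989: gap = -1.8 × (8.5 - 5.88) = -4.716%, loss ≈ 18643 × 4.716/100 ≈ 879.
Year 1990: gap = -1.8 × (7.29 - 5.88) = -2.538%, loss ≈ 18643 × 2.538/100 ≈ 473.
Year 1991: gap = -1.8 × (10.58 - 5.88) = -8.46%, loss ≈ 18643 × 8.46/100 ≈ 1577.
Year 1992: gap = -1.8 × (8.59 - 5.88) = -4.878%, loss ≈ 18643 × 4.878/100 ≈ 909.
Total lost output = 1336 + 879 + 473 + 1577 + 909 = 5174 billion.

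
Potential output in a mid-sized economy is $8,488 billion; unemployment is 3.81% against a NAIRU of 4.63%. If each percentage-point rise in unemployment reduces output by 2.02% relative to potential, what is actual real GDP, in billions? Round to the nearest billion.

$8,629 billion

Unemployment gap = 3.81 - 4.63 = -0.82 points, so the output gap is -2.02 × (-0.82) = 1.6564%.
Actual GDP = 8488 × (1 + 1.6564/100) = 8488 × 1.016564 ≈ 8629 billion.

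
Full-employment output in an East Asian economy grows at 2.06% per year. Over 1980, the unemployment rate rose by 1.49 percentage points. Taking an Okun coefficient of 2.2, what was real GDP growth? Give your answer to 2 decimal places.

Growth-rate Okun's law: g_Y = g_Y* - β × Δu.
g_Y = 2.06 - 2.2 × (1.49) = 2.06 - 3.278 = -1.218%, i.e. -1.22% to 2 d.p.

-1.22%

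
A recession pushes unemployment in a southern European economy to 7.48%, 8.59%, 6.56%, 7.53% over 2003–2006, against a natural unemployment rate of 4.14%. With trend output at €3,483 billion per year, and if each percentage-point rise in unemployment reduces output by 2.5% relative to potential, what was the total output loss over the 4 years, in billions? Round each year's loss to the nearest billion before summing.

Year 2003: gap = -2.5 × (7.48 - 4.14) = -8.35%, loss ≈ 3483 × 8.35/100 ≈ 291.
Year 2004: gap = -2.5 × (8.59 - 4.14) = -11.125%, loss ≈ 3483 × 11.125/100 ≈ 387.
Year 2005: gap = -2.5 × (6.56 - 4.14) = -6.05%, loss ≈ 3483 × 6.05/100 ≈ 211.
Year 2006: gap = -2.5 × (7.53 - 4.14) = -8.475%, loss ≈ 3483 × 8.475/100 ≈ 295.
Total lost output = 291 + 387 + 211 + 295 = 1184 billion.

€1,184 billion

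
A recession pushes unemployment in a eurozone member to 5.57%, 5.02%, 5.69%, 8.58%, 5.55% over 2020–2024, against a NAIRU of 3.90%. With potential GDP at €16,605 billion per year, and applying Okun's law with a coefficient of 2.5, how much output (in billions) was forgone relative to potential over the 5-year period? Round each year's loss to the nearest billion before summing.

€4,529 billion

Year 2020: gap = -2.5 × (5.57 - 3.9) = -4.175%, loss ≈ 16605 × 4.175/100 ≈ 693.
Year 2021: gap = -2.5 × (5.02 - 3.9) = -2.8%, loss ≈ 16605 × 2.8/100 ≈ 465.
Year 2022: gap = -2.5 × (5.69 - 3.9) = -4.475%, loss ≈ 16605 × 4.475/100 ≈ 743.
Year 2023: gap = -2.5 × (8.58 - 3.9) = -11.7%, loss ≈ 16605 × 11.7/100 ≈ 1943.
Year 2024: gap = -2.5 × (5.55 - 3.9) = -4.125%, loss ≈ 16605 × 4.125/100 ≈ 685.
Total lost output = 693 + 465 + 743 + 1943 + 685 = 4529 billion.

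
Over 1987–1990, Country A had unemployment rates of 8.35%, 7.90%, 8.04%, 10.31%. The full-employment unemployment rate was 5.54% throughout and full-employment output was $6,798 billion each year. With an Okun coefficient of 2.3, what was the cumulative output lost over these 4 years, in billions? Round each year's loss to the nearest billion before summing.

$1,945 billion

Year 1987: gap = -2.3 × (8.35 - 5.54) = -6.463%, loss ≈ 6798 × 6.463/100 ≈ 439.
Year 1988: gap = -2.3 × (7.9 - 5.54) = -5.428%, loss ≈ 6798 × 5.428/100 ≈ 369.
Year 1989: gap = -2.3 × (8.04 - 5.54) = -5.75%, loss ≈ 6798 × 5.75/100 ≈ 391.
Year 1990: gap = -2.3 × (10.31 - 5.54) = -10.971%, loss ≈ 6798 × 10.971/100 ≈ 746.
Total lost output = 439 + 369 + 391 + 746 = 1945 billion.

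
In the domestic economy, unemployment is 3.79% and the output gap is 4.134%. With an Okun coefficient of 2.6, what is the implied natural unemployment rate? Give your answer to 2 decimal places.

From Okun's law, u - u* = -(output gap)/β = -(4.134)/2.6 = -1.59 points.
So u* = 3.79 + 1.59 = 5.38%.

5.38%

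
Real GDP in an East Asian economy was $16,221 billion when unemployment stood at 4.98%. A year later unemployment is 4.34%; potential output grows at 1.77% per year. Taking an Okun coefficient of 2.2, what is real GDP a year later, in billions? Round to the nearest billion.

$16,737 billion

Δu = 4.34 - 4.98 = -0.64 points.
Okun's law (growth form): g_Y = g_Y* - β × Δu = 1.77 - 2.2 × (-0.64) = 1.77 + 1.408 = 3.178%.
Real GDP in the next year = 16221 × (1 + 3.178/100) = 16221 × 1.03178 ≈ 16737 billion.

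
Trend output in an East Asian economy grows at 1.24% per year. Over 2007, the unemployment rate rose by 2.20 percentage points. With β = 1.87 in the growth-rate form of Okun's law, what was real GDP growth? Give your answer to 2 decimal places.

Growth-rate Okun's law: g_Y = g_Y* - β × Δu.
g_Y = 1.24 - 1.87 × (2.20) = 1.24 - 4.114 = -2.874%, i.e. -2.87% to 2 d.p.

-2.87%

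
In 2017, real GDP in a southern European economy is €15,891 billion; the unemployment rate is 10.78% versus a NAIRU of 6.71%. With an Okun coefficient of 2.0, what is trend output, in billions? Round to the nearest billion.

Unemployment gap = 10.78 - 6.71 = 4.07 points, so output gap = -2 × 4.07 = -8.14%.
Since Y = Y* × (1 + gap/100), Y* = 15891/0.9186 ≈ 17299 billion.

€17,299 billion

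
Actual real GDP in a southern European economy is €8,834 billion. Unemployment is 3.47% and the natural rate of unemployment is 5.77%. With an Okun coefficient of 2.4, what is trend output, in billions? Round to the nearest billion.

Unemployment gap = 3.47 - 5.77 = -2.3 points, so output gap = -2.4 × (-2.3) = 5.52%.
Since Y = Y* × (1 + gap/100), Y* = 8834/1.0552 ≈ 8372 billion.

€8,372 billion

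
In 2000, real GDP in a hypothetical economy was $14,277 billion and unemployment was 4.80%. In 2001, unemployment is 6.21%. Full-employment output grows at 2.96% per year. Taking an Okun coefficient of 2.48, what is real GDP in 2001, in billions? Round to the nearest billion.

Δu = 6.21 - 4.8 = 1.41 points.
Okun's law (growth form): g_Y = g_Y* - β × Δu = 2.96 - 2.48 × (1.41) = 2.96 - 3.4968 = -0.5368%.
Real GDP in the next year = 14277 × (1 - 0.5368/100) = 14277 × 0.994632 ≈ 14200 billion.

$14,200 billion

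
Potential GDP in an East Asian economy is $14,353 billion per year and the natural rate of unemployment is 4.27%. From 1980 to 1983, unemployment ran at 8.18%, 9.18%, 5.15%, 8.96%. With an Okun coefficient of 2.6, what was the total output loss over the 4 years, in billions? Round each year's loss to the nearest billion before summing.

$5,369 billion

Year 1980: gap = -2.6 × (8.18 - 4.27) = -10.166%, loss ≈ 14353 × 10.166/100 ≈ 1459.
Year 1981: gap = -2.6 × (9.18 - 4.27) = -12.766%, loss ≈ 14353 × 12.766/100 ≈ 1832.
Year 1982: gap = -2.6 × (5.15 - 4.27) = -2.288%, loss ≈ 14353 × 2.288/100 ≈ 328.
Year 1983: gap = -2.6 × (8.96 - 4.27) = -12.194%, loss ≈ 14353 × 12.194/100 ≈ 1750.
Total lost output = 1459 + 1832 + 328 + 1750 = 5369 billion.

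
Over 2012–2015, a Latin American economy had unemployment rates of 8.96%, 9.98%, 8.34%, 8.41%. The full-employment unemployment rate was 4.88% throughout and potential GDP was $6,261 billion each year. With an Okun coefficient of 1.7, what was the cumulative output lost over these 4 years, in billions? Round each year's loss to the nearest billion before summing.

Year 2012: gap = -1.7 × (8.96 - 4.88) = -6.936%, loss ≈ 6261 × 6.936/100 ≈ 434.
Year 2013: gap = -1.7 × (9.98 - 4.88) = -8.67%, loss ≈ 6261 × 8.67/100 ≈ 543.
Year 2014: gap = -1.7 × (8.34 - 4.88) = -5.882%, loss ≈ 6261 × 5.882/100 ≈ 368.
Year 2015: gap = -1.7 × (8.41 - 4.88) = -6.001%, loss ≈ 6261 × 6.001/100 ≈ 376.
Total lost output = 434 + 543 + 368 + 376 = 1721 billion.

$1,721 billion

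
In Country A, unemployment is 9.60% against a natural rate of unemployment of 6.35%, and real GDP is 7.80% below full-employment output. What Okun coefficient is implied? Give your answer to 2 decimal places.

β ≈ 2.40

Okun's law: output gap = -β × (u - u*).
-7.80 = -β × (9.6 - 6.35) = -β × 3.25, so β = 7.8/3.25 = 2.40.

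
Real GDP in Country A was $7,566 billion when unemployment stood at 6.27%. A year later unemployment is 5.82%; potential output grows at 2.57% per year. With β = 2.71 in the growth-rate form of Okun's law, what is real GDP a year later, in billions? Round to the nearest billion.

$7,853 billion

Δu = 5.82 - 6.27 = -0.45 points.
Okun's law (growth form): g_Y = g_Y* - β × Δu = 2.57 - 2.71 × (-0.45) = 2.57 + 1.2195 = 3.7895%.
Real GDP in the next year = 7566 × (1 + 3.7895/100) = 7566 × 1.037895 ≈ 7853 billion.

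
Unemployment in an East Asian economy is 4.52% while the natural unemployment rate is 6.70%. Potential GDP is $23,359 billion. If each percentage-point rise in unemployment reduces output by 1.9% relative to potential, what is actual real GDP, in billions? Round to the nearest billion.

$24,327 billion

Unemployment gap = 4.52 - 6.7 = -2.18 points, so the output gap is -1.9 × (-2.18) = 4.142%.
Actual GDP = 23359 × (1 + 4.142/100) = 23359 × 1.04142 ≈ 24327 billion.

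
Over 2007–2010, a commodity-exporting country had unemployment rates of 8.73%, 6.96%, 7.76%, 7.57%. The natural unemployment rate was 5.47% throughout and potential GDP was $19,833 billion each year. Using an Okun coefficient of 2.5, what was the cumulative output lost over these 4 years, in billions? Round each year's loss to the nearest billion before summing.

Year 2007: gap = -2.5 × (8.73 - 5.47) = -8.15%, loss ≈ 19833 × 8.15/100 ≈ 1616.
Year 2008: gap = -2.5 × (6.96 - 5.47) = -3.725%, loss ≈ 19833 × 3.725/100 ≈ 739.
Year 2009: gap = -2.5 × (7.76 - 5.47) = -5.725%, loss ≈ 19833 × 5.725/100 ≈ 1135.
Year 2010: gap = -2.5 × (7.57 - 5.47) = -5.25%, loss ≈ 19833 × 5.25/100 ≈ 1041.
Total lost output = 1616 + 739 + 1135 + 1041 = 4531 billion.

$4,531 billion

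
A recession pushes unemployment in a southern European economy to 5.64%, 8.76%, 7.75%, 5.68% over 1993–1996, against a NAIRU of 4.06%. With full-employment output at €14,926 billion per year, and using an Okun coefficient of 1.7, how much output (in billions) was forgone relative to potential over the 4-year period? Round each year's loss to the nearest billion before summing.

€2,941 billion

Year 1993: gap = -1.7 × (5.64 - 4.06) = -2.686%, loss ≈ 14926 × 2.686/100 ≈ 401.
Year 1994: gap = -1.7 × (8.76 - 4.06) = -7.99%, loss ≈ 14926 × 7.99/100 ≈ 1193.
Year 1995: gap = -1.7 × (7.75 - 4.06) = -6.273%, loss ≈ 14926 × 6.273/100 ≈ 936.
Year 1996: gap = -1.7 × (5.68 - 4.06) = -2.754%, loss ≈ 14926 × 2.754/100 ≈ 411.
Total lost output = 401 + 1193 + 936 + 411 = 2941 billion.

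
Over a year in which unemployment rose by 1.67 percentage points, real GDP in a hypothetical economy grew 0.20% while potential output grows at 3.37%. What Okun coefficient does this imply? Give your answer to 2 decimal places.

Growth form: g_Y = g_Y* - β × Δu, so β = (g_Y* - g_Y)/Δu.
β = (3.37 - 0.2)/1.67 = 3.17/1.67 = 1.90.

β ≈ 1.90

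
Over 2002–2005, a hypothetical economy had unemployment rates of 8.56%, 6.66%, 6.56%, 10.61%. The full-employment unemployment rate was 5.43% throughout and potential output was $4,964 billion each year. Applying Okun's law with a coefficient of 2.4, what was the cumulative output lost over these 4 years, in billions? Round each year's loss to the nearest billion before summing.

$1,272 billion

Year 2002: gap = -2.4 × (8.56 - 5.43) = -7.512%, loss ≈ 4964 × 7.512/100 ≈ 373.
Year 2003: gap = -2.4 × (6.66 - 5.43) = -2.952%, loss ≈ 4964 × 2.952/100 ≈ 147.
Year 2004: gap = -2.4 × (6.56 - 5.43) = -2.712%, loss ≈ 4964 × 2.712/100 ≈ 135.
Year 2005: gap = -2.4 × (10.61 - 5.43) = -12.432%, loss ≈ 4964 × 12.432/100 ≈ 617.
Total lost output = 373 + 147 + 135 + 617 = 1272 billion.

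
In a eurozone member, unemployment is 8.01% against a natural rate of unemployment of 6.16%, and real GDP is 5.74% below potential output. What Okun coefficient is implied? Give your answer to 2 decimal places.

β ≈ 3.10

Okun's law: output gap = -β × (u - u*).
-5.74 = -β × (8.01 - 6.16) = -β × 1.85, so β = 5.74/1.85 = 3.10.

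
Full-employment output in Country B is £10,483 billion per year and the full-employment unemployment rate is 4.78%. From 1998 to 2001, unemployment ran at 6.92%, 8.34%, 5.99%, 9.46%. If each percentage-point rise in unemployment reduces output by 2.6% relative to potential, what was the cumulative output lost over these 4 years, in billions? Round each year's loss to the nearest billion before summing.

£3,159 billion

Year 1998: gap = -2.6 × (6.92 - 4.78) = -5.564%, loss ≈ 10483 × 5.564/100 ≈ 583.
Year 1999: gap = -2.6 × (8.34 - 4.78) = -9.256%, loss ≈ 10483 × 9.256/100 ≈ 970.
Year 2000: gap = -2.6 × (5.99 - 4.78) = -3.146%, loss ≈ 10483 × 3.146/100 ≈ 330.
Year 2001: gap = -2.6 × (9.46 - 4.78) = -12.168%, loss ≈ 10483 × 12.168/100 ≈ 1276.
Total lost output = 583 + 970 + 330 + 1276 = 3159 billion.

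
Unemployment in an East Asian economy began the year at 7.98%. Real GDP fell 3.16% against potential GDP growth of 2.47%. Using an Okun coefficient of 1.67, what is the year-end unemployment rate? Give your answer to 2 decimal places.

11.35%

Growth-rate Okun's law: g_Y = g_Y* - β × Δu, so Δu = (g_Y* - g_Y)/β.
Δu = (2.47 + 3.16)/1.67 = 5.63/1.67 = 3.37 percentage points.
Year-end unemployment = 7.98 + 3.37 = 11.35%.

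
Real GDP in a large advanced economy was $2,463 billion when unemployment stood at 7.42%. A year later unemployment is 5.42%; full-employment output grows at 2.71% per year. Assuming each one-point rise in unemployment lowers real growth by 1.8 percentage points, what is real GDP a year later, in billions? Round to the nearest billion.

Δu = 5.42 - 7.42 = -2 points.
Okun's law (growth form): g_Y = g_Y* - β × Δu = 2.71 - 1.8 × (-2.00) = 2.71 + 3.6 = 6.31%.
Real GDP in the next year = 2463 × (1 + 6.31/100) = 2463 × 1.0631 ≈ 2618 billion.

$2,618 billion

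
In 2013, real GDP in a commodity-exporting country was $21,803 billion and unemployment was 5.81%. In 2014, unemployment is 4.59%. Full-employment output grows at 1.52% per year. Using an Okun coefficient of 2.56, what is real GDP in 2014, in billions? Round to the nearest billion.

$22,815 billion

Δu = 4.59 - 5.81 = -1.22 points.
Okun's law (growth form): g_Y = g_Y* - β × Δu = 1.52 - 2.56 × (-1.22) = 1.52 + 3.1232 = 4.6432%.
Real GDP in the next year = 21803 × (1 + 4.6432/100) = 21803 × 1.046432 ≈ 22815 billion.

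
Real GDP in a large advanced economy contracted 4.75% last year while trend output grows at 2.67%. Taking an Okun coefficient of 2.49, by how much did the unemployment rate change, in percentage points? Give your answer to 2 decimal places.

2.98 percentage points

Growth-rate Okun's law: g_Y = g_Y* - β × Δu, so Δu = (g_Y* - g_Y)/β.
Δu = (2.67 + 4.75)/2.49 = 7.42/2.49 = 2.98 percentage points.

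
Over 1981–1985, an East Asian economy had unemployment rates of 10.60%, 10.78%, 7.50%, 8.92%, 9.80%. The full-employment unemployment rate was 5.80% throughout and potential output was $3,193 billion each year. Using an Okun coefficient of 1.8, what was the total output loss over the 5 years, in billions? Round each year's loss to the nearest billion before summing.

Year 1981: gap = -1.8 × (10.6 - 5.8) = -8.64%, loss ≈ 3193 × 8.64/100 ≈ 276.
Year 1982: gap = -1.8 × (10.78 - 5.8) = -8.964%, loss ≈ 3193 × 8.964/100 ≈ 286.
Year 1983: gap = -1.8 × (7.5 - 5.8) = -3.06%, loss ≈ 3193 × 3.06/100 ≈ 98.
Year 1984: gap = -1.8 × (8.92 - 5.8) = -5.616%, loss ≈ 3193 × 5.616/100 ≈ 179.
Year 1985: gap = -1.8 × (9.8 - 5.8) = -7.2%, loss ≈ 3193 × 7.2/100 ≈ 230.
Total lost output = 276 + 286 + 98 + 179 + 230 = 1069 billion.

$1,069 billion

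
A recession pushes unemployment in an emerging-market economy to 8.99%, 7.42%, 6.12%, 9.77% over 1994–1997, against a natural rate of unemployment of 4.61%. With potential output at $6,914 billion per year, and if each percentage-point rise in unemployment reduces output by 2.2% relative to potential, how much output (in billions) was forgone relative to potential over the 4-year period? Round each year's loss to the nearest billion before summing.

Year 1994: gap = -2.2 × (8.99 - 4.61) = -9.636%, loss ≈ 6914 × 9.636/100 ≈ 666.
Year 1995: gap = -2.2 × (7.42 - 4.61) = -6.182%, loss ≈ 6914 × 6.182/100 ≈ 427.
Year 1996: gap = -2.2 × (6.12 - 4.61) = -3.322%, loss ≈ 6914 × 3.322/100 ≈ 230.
Year 1997: gap = -2.2 × (9.77 - 4.61) = -11.352%, loss ≈ 6914 × 11.352/100 ≈ 785.
Total lost output = 666 + 427 + 230 + 785 = 2108 billion.

$2,108 billion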